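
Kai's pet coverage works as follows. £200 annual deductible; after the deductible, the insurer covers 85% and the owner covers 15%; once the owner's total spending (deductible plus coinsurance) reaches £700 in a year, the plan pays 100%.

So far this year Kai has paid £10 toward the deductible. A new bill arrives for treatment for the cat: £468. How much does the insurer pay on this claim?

£236.30

Deductible still to meet: £200 − £10 = £190.
That leaves £468 − £190 = £278 for coinsurance.
Coinsurance: £278 × 15% = £41.70.
Owner responsibility before any cap: £190 + £41.70 = £231.70.
Total out-of-pocket so far would be £10 + £231.70 = £241.70, below the £700 cap — no reduction.
Insurer pays the balance: £468 − £231.70 = £236.30.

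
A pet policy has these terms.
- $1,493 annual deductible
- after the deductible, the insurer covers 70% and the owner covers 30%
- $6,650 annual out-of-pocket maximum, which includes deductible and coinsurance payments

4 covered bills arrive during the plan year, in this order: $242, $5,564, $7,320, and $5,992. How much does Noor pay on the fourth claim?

$1,667.10

Bill 1, $242: entire amount goes to the deductible. Owner owes $242 (running OOP $242).
Bill 2, $5,564: $1,251 to deductible, leaving $4,313; 30% of $4,313 = $1,293.90. Owner pays $2,544.90; OOP now $2,786.90.
Bill 3, $7,320: deductible already satisfied, so owner's share is 30% × $7,320 = $2,196. Owner owes $2,196 (running OOP $4,982.90).
Bill 4, $5,992: deductible already satisfied, so owner's share is 30% × $5,992 = $1,797.60. Adding that to $4,982.90 gives $6,780.50, past the $6,650 cap; owner pays only $6,650 − $4,982.90 = $1,667.10.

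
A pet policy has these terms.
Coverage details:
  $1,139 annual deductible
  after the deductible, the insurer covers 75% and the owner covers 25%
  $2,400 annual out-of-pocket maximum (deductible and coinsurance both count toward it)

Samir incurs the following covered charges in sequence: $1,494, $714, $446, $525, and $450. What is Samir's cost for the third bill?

$111.50

Bill 1, $1,494: $1,139 to deductible, leaving $355; coinsurance $355 × 25% = $88.75. Owner owes $1,227.75 (running OOP $1,227.75).
Bill 2, $714: deductible already satisfied, so owner's share is 25% × $714 = $178.50. Cost to owner: $178.50. OOP to date $1,406.25.
Bill 3, $446: deductible met; 25% of $446 = $111.50. Owner pays $111.50; OOP now $1,517.75.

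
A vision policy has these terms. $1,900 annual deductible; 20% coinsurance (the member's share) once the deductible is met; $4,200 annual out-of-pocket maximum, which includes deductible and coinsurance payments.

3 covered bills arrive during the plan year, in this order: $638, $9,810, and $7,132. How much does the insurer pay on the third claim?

$6,541.60

Claim 1 — $638: entire amount goes to the deductible. Member pays $638; OOP now $638. Insurer: $638 − $638 = $0.
Claim 2 — $9,810: $1,262 to deductible, leaving $8,548; 20% of $8,548 = $1,709.60. Cost to member: $2,971.60. OOP to date $3,609.60. Plan pays $9,810 − $2,971.60 = $6,838.40.
Claim 3 — $7,132: 20% coinsurance on $7,132 = $1,426.40. Adding that to $3,609.60 gives $5,036, past the $4,200 cap; member pays only $4,200 − $3,609.60 = $590.40. Insurer: $7,132 − $590.40 = $6,541.60.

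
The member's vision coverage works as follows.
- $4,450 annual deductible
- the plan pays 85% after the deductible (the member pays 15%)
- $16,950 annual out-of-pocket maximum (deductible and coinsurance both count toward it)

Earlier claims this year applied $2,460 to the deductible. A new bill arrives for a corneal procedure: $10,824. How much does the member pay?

$3,315.10

Remaining deductible: $4,450 − $2,460 = $1,990.
The remaining $8,834 (= $10,824 − $1,990) moves to coinsurance.
Coinsurance: $8,834 × 15% = $1,325.10.
Member responsibility before any cap: $1,990 + $1,325.10 = $3,315.10.
Cumulative spending $2,460 + $3,315.10 = $5,775.10 stays under the $16,950 maximum.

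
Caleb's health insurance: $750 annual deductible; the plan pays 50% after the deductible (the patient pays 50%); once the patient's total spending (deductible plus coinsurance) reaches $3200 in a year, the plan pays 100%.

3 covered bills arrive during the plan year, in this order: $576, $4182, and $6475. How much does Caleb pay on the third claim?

$446

Claim 1 ($576): entire amount goes to the deductible. Patient pays $576; OOP now $576.
Claim 2 ($4182): deductible takes $174, $4008 remains; 50% of $4008 = $2004. Cost to patient: $2178. OOP to date $2754.
Claim 3 ($6475): deductible already satisfied, so patient's share is 50% × $6475 = $3237.50. That would push OOP to $5991.50, over the $3200 cap, so patient pays $3200 − $2754 = $446.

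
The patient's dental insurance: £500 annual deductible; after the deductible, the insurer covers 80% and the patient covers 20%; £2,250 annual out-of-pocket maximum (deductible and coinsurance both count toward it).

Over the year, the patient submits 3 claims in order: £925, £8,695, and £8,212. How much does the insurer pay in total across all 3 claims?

Bill 1, £925: deductible takes £500, £425 remains; coinsurance £425 × 20% = £85. Patient pays £585; OOP now £585. Insurer: £925 − £585 = £340.
Bill 2, £8,695: 20% coinsurance on £8,695 = £1,739. OOP would hit £2,324 > £2,250, so the cap limits the patient to £2,250 − £585 = £1,665. Plan pays £8,695 − £1,665 = £7,030.
Bill 3, £8,212: 20% coinsurance on £8,212 = £1,642.40. Adding that to £2,250 gives £3,892.40, past the £2,250 cap; patient pays only £2,250 − £2,250 = £0. Plan pays £8,212 − £0 = £8,212.
Insurer total = bills − patient's total = £17,832 − £2,250 = £15,582.

£15,582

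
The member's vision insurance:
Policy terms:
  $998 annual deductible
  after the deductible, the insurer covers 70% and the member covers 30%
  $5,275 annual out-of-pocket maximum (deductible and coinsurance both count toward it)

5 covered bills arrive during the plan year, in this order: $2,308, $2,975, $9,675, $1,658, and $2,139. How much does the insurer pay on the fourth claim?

$1,569

#1 ($2,308): $998 finishes the deductible; $1,310 goes to coinsurance; 30% of $1,310 = $393. Member pays $1,391; OOP now $1,391. Plan pays $2,308 − $1,391 = $917.
#2 ($2,975): 30% coinsurance on $2,975 = $892.50. Member pays $892.50; OOP now $2,283.50. Insurer: $2,975 − $892.50 = $2,082.50.
#3 ($9,675): deductible already satisfied, so member's share is 30% × $9,675 = $2,902.50. Member pays $2,902.50; OOP now $5,186. Insurer: $9,675 − $2,902.50 = $6,772.50.
#4 ($1,658): deductible already satisfied, so member's share is 30% × $1,658 = $497.40. OOP would hit $5,683.40 > $5,275, so the cap limits the member to $5,275 − $5,186 = $89. Insurer: $1,658 − $89 = $1,569.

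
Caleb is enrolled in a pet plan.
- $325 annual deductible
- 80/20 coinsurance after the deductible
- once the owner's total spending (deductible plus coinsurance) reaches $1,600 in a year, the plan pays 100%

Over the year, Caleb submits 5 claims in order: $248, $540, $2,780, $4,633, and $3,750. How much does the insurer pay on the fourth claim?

$4,006.60

Bill 1, $248: entire amount goes to the deductible. Owner pays $248; OOP now $248. Plan pays $248 − $248 = $0.
Bill 2, $540: $77 to deductible, leaving $463; 20% of $463 = $92.60. Owner pays $169.60; OOP now $417.60. Plan pays $540 − $169.60 = $370.40.
Bill 3, $2,780: 20% coinsurance on $2,780 = $556. Cost to owner: $556. OOP to date $973.60. Insurer: $2,780 − $556 = $2,224.
Bill 4, $4,633: 20% coinsurance on $4,633 = $926.60. OOP would hit $1,900.20 > $1,600, so the cap limits the owner to $1,600 − $973.60 = $626.40. Plan pays $4,633 − $626.40 = $4,006.60.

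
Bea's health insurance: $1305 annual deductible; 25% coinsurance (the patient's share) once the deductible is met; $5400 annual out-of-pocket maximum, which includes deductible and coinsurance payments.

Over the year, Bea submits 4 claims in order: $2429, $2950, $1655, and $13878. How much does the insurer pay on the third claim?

Claim 1 ($2429): $1305 to deductible, leaving $1124; 25% of $1124 = $281. Patient pays $1586; OOP now $1586. Plan pays $2429 − $1586 = $843.
Claim 2 ($2950): 25% coinsurance on $2950 = $737.50. Cost to patient: $737.50. OOP to date $2323.50. Plan pays $2950 − $737.50 = $2212.50.
Claim 3 ($1655): 25% coinsurance on $1655 = $413.75. Patient pays $413.75; OOP now $2737.25. Plan pays $1655 − $413.75 = $1241.25.

$1241.25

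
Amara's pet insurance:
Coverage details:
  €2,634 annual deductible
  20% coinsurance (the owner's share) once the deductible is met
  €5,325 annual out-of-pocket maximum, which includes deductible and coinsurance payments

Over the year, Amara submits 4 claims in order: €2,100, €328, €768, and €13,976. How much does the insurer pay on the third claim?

€449.60

Claim 1 — €2,100: all of it applies to the deductible. Cost to owner: €2,100. OOP to date €2,100. Insurer: €2,100 − €2,100 = €0.
Claim 2 — €328: fully absorbed by the deductible. Owner pays €328; OOP now €2,428. Plan pays €328 − €328 = €0.
Claim 3 — €768: deductible takes €206, €562 remains; coinsurance €562 × 20% = €112.40. Owner pays €318.40; OOP now €2,746.40. Plan pays €768 − €318.40 = €449.60.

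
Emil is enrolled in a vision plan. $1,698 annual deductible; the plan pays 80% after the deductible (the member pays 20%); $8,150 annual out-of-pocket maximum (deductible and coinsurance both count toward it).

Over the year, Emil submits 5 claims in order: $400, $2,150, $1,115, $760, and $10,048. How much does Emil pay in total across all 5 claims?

Claim 1 ($400): entire amount goes to the deductible. Member owes $400 (running OOP $400).
Claim 2 ($2,150): deductible takes $1,298, $852 remains; coinsurance $852 × 20% = $170.40. Cost to member: $1,468.40. OOP to date $1,868.40.
Claim 3 ($1,115): deductible already satisfied, so member's share is 20% × $1,115 = $223. Member pays $223; OOP now $2,091.40.
Claim 4 ($760): 20% coinsurance on $760 = $152. Cost to member: $152. OOP to date $2,243.40.
Claim 5 ($10,048): 20% coinsurance on $10,048 = $2,009.60. Cost to member: $2,009.60. OOP to date $4,253.
Summing the member's payments: $400 + $1,468.40 + $223 + $152 + $2,009.60 = $4,253.

$4,253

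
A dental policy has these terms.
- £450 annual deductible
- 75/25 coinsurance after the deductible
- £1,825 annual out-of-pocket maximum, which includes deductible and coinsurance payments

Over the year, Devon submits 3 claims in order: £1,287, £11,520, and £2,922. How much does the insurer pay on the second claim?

£10,354.25

Claim 1 (£1,287): £450 to deductible, leaving £837; patient's 25% is £209.25. Patient pays £659.25; OOP now £659.25. Insurer: £1,287 − £659.25 = £627.75.
Claim 2 (£11,520): deductible met; 25% of £11,520 = £2,880. Adding that to £659.25 gives £3,539.25, past the £1,825 cap; patient pays only £1,825 − £659.25 = £1,165.75. Plan pays £11,520 − £1,165.75 = £10,354.25.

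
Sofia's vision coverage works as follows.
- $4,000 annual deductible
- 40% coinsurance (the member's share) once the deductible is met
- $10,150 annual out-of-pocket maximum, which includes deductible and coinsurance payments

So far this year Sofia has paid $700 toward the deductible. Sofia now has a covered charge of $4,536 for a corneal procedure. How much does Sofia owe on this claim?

$3,794.40

Remaining deductible: $4,000 − $700 = $3,300.
After the $3,300 deductible portion, $4,536 − $3,300 = $1,236 is subject to coinsurance.
40% of $1,236 = $494.40 falls to the member.
That puts the member's cost at $3,300 + $494.40 = $3,794.40 before any cap.
Year-to-date out-of-pocket becomes $700 + $3,794.40 = $4,494.40, still under the $10,150 maximum, so no cap applies.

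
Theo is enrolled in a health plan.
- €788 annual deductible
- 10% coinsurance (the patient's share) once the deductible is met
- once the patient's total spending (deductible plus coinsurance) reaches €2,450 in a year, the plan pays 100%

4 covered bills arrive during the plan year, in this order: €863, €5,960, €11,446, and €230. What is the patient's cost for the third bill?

€1,058.50

#1 (€863): €788 to deductible, leaving €75; patient's 10% is €7.50. Patient owes €795.50 (running OOP €795.50).
#2 (€5,960): deductible already satisfied, so patient's share is 10% × €5,960 = €596. Cost to patient: €596. OOP to date €1,391.50.
#3 (€11,446): 10% coinsurance on €11,446 = €1,144.60. Adding that to €1,391.50 gives €2,536.10, past the €2,450 cap; patient pays only €2,450 − €1,391.50 = €1,058.50.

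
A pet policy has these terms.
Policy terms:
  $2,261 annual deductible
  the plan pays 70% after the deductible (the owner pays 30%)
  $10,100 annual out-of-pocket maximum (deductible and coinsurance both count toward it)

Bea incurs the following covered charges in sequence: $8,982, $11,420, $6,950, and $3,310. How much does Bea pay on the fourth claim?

Claim 1 — $8,982: $2,261 finishes the deductible; $6,721 goes to coinsurance; owner's 30% is $2,016.30. Owner pays $4,277.30; OOP now $4,277.30.
Claim 2 — $11,420: 30% coinsurance on $11,420 = $3,426. Owner pays $3,426; OOP now $7,703.30.
Claim 3 — $6,950: deductible met; 30% of $6,950 = $2,085. Owner owes $2,085 (running OOP $9,788.30).
Claim 4 — $3,310: deductible already satisfied, so owner's share is 30% × $3,310 = $993. Adding that to $9,788.30 gives $10,781.30, past the $10,100 cap; owner pays only $10,100 − $9,788.30 = $311.70.

$311.70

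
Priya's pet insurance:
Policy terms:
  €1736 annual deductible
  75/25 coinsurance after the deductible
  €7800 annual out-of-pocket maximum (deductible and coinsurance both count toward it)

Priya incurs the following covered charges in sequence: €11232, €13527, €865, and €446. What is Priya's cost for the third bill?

Claim 1 — €11232: €1736 to deductible, leaving €9496; owner's 25% is €2374. Cost to owner: €4110. OOP to date €4110.
Claim 2 — €13527: deductible met; 25% of €13527 = €3381.75. Cost to owner: €3381.75. OOP to date €7491.75.
Claim 3 — €865: 25% coinsurance on €865 = €216.25. Owner owes €216.25 (running OOP €7708).

€216.25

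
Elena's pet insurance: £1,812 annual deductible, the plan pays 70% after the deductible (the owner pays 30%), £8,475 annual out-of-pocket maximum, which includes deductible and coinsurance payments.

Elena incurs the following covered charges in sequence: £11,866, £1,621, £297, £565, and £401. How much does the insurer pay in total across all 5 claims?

£9,056.60

Claim 1 — £11,866: deductible takes £1,812, £10,054 remains; coinsurance £10,054 × 30% = £3,016.20. Owner owes £4,828.20 (running OOP £4,828.20). Plan pays £11,866 − £4,828.20 = £7,037.80.
Claim 2 — £1,621: 30% coinsurance on £1,621 = £486.30. Owner owes £486.30 (running OOP £5,314.50). Plan pays £1,621 − £486.30 = £1,134.70.
Claim 3 — £297: 30% coinsurance on £297 = £89.10. Owner owes £89.10 (running OOP £5,403.60). Plan pays £297 − £89.10 = £207.90.
Claim 4 — £565: 30% coinsurance on £565 = £169.50. Owner pays £169.50; OOP now £5,573.10. Plan pays £565 − £169.50 = £395.50.
Claim 5 — £401: deductible met; 30% of £401 = £120.30. Owner owes £120.30 (running OOP £5,693.40). Insurer: £401 − £120.30 = £280.70.
Insurer total: £7,037.80 + £1,134.70 + £207.90 + £395.50 + £280.70 = £9,056.60.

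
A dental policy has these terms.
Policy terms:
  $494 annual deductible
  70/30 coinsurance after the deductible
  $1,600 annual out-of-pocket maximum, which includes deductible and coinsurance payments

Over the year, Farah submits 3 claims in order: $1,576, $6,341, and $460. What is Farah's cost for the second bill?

Claim 1 ($1,576): $494 finishes the deductible; $1,082 goes to coinsurance; 30% of $1,082 = $324.60. Cost to patient: $818.60. OOP to date $818.60.
Claim 2 ($6,341): deductible met; 30% of $6,341 = $1,902.30. That would push OOP to $2,720.90, over the $1,600 cap, so patient pays $1,600 − $818.60 = $781.40.

$781.40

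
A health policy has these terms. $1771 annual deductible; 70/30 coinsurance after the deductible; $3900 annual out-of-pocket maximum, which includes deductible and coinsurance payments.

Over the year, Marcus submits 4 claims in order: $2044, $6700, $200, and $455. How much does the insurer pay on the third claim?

Claim 1 ($2044): $1771 finishes the deductible; $273 goes to coinsurance; coinsurance $273 × 30% = $81.90. Patient pays $1852.90; OOP now $1852.90. Insurer: $2044 − $1852.90 = $191.10.
Claim 2 ($6700): 30% coinsurance on $6700 = $2010. Patient owes $2010 (running OOP $3862.90). Insurer: $6700 − $2010 = $4690.
Claim 3 ($200): deductible already satisfied, so patient's share is 30% × $200 = $60. OOP would hit $3922.90 > $3900, so the cap limits the patient to $3900 − $3862.90 = $37.10. Insurer: $200 − $37.10 = $162.90.

$162.90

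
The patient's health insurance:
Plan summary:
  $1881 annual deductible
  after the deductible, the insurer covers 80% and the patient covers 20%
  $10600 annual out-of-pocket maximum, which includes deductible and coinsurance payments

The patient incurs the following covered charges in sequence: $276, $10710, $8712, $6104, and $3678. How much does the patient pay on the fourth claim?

$1220.80

Bill 1, $276: fully absorbed by the deductible. Cost to patient: $276. OOP to date $276.
Bill 2, $10710: $1605 finishes the deductible; $9105 goes to coinsurance; 20% of $9105 = $1821. Patient owes $3426 (running OOP $3702).
Bill 3, $8712: 20% coinsurance on $8712 = $1742.40. Patient owes $1742.40 (running OOP $5444.40).
Bill 4, $6104: 20% coinsurance on $6104 = $1220.80. Patient owes $1220.80 (running OOP $6665.20).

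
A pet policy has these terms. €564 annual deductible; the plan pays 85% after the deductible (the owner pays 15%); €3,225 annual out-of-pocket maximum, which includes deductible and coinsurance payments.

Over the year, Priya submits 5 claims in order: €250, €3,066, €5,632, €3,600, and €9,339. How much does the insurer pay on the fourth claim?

Claim 1 (€250): all of it applies to the deductible. Owner pays €250; OOP now €250. Insurer: €250 − €250 = €0.
Claim 2 (€3,066): €314 finishes the deductible; €2,752 goes to coinsurance; owner's 15% is €412.80. Owner pays €726.80; OOP now €976.80. Insurer: €3,066 − €726.80 = €2,339.20.
Claim 3 (€5,632): deductible met; 15% of €5,632 = €844.80. Owner pays €844.80; OOP now €1,821.60. Plan pays €5,632 − €844.80 = €4,787.20.
Claim 4 (€3,600): deductible already satisfied, so owner's share is 15% × €3,600 = €540. Owner pays €540; OOP now €2,361.60. Plan pays €3,600 − €540 = €3,060.

€3,060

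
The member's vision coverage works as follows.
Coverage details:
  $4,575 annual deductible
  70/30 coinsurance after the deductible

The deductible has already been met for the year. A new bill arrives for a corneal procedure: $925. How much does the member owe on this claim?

With the deductible met, the entire $925 is subject to coinsurance.
Coinsurance: $925 × 30% = $277.50.

$277.50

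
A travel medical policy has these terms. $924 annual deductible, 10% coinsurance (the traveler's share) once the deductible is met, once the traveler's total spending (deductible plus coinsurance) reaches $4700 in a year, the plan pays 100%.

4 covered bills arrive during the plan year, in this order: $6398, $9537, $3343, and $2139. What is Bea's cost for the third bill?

$334.30

Bill 1, $6398: $924 to deductible, leaving $5474; 10% of $5474 = $547.40. Traveler owes $1471.40 (running OOP $1471.40).
Bill 2, $9537: 10% coinsurance on $9537 = $953.70. Traveler pays $953.70; OOP now $2425.10.
Bill 3, $3343: 10% coinsurance on $3343 = $334.30. Traveler owes $334.30 (running OOP $2759.40).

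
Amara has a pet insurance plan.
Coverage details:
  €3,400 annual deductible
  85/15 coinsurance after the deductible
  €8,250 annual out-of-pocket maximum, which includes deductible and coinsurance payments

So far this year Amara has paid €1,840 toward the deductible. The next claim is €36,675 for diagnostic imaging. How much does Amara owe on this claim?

€6,410

€1,840 of the €3,400 deductible is already met, leaving €1,560.
The remaining €35,115 (= €36,675 − €1,560) moves to coinsurance.
Coinsurance: €35,115 × 15% = €5,267.25.
Owner responsibility before any cap: €1,560 + €5,267.25 = €6,827.25.
Year-to-date out-of-pocket would reach €1,840 + €6,827.25 = €8,667.25, above the €8,250 maximum, so the owner pays only €8,250 − €1,840 = €6,410.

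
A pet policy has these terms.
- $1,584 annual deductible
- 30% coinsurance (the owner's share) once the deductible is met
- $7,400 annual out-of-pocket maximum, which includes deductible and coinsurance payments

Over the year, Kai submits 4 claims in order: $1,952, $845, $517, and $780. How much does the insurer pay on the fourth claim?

Claim 1 — $1,952: $1,584 finishes the deductible; $368 goes to coinsurance; 30% of $368 = $110.40. Cost to owner: $1,694.40. OOP to date $1,694.40. Insurer: $1,952 − $1,694.40 = $257.60.
Claim 2 — $845: deductible met; 30% of $845 = $253.50. Cost to owner: $253.50. OOP to date $1,947.90. Plan pays $845 − $253.50 = $591.50.
Claim 3 — $517: deductible already satisfied, so owner's share is 30% × $517 = $155.10. Owner owes $155.10 (running OOP $2,103). Plan pays $517 − $155.10 = $361.90.
Claim 4 — $780: deductible already satisfied, so owner's share is 30% × $780 = $234. Owner owes $234 (running OOP $2,337). Plan pays $780 − $234 = $546.

$546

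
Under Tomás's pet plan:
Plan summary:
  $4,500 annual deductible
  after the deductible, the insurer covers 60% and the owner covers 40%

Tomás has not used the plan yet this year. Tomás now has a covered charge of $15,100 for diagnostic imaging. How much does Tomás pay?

Nothing has been paid toward the $4,500 deductible, so the first $4,500 of this charge is applied there.
After the $4,500 deductible portion, $15,100 − $4,500 = $10,600 is subject to coinsurance.
Coinsurance: $10,600 × 40% = $4,240.
That puts the owner's cost at $4,500 + $4,240 = $8,740.

$8,740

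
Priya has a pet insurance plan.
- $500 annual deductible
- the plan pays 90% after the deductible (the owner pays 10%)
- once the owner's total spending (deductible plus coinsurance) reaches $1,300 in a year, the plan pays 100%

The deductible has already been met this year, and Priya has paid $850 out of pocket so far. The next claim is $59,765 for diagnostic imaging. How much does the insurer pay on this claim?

$59,315

The deductible is already satisfied, so the full bill goes to coinsurance.
10% of $59,765 = $5,976.50 falls to the owner.
Year-to-date out-of-pocket would reach $850 + $5,976.50 = $6,826.50, above the $1,300 maximum, so the owner pays only $1,300 − $850 = $450.
The plan picks up $59,765 − $450 = $59,315.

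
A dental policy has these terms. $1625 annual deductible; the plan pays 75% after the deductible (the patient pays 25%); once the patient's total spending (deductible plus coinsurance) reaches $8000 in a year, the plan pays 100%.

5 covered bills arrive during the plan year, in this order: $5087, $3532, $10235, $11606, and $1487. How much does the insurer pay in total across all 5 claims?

$23947

Claim 1 ($5087): $1625 finishes the deductible; $3462 goes to coinsurance; patient's 25% is $865.50. Cost to patient: $2490.50. OOP to date $2490.50. Insurer: $5087 − $2490.50 = $2596.50.
Claim 2 ($3532): deductible already satisfied, so patient's share is 25% × $3532 = $883. Patient pays $883; OOP now $3373.50. Plan pays $3532 − $883 = $2649.
Claim 3 ($10235): 25% coinsurance on $10235 = $2558.75. Patient pays $2558.75; OOP now $5932.25. Plan pays $10235 − $2558.75 = $7676.25.
Claim 4 ($11606): deductible met; 25% of $11606 = $2901.50. OOP would hit $8833.75 > $8000, so the cap limits the patient to $8000 − $5932.25 = $2067.75. Plan pays $11606 − $2067.75 = $9538.25.
Claim 5 ($1487): deductible already satisfied, so patient's share is 25% × $1487 = $371.75. That would push OOP to $8371.75, over the $8000 cap, so patient pays $8000 − $8000 = $0. Plan pays $1487 − $0 = $1487.
Insurer total: $2596.50 + $2649 + $7676.25 + $9538.25 + $1487 = $23947.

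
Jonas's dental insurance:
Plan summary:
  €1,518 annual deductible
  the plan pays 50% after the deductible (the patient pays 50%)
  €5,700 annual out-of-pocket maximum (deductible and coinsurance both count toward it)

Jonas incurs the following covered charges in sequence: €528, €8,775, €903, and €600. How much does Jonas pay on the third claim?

Bill 1, €528: entire amount goes to the deductible. Patient pays €528; OOP now €528.
Bill 2, €8,775: €990 to deductible, leaving €7,785; 50% of €7,785 = €3,892.50. Patient pays €4,882.50; OOP now €5,410.50.
Bill 3, €903: deductible already satisfied, so patient's share is 50% × €903 = €451.50. OOP would hit €5,862 > €5,700, so the cap limits the patient to €5,700 − €5,410.50 = €289.50.

€289.50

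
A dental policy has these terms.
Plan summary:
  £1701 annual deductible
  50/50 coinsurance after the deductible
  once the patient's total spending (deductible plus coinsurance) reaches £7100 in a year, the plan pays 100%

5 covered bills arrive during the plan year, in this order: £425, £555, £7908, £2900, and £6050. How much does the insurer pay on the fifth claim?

Claim 1 (£425): entire amount goes to the deductible. Patient owes £425 (running OOP £425). Insurer: £425 − £425 = £0.
Claim 2 (£555): entire amount goes to the deductible. Patient owes £555 (running OOP £980). Plan pays £555 − £555 = £0.
Claim 3 (£7908): £721 to deductible, leaving £7187; coinsurance £7187 × 50% = £3593.50. Cost to patient: £4314.50. OOP to date £5294.50. Insurer: £7908 − £4314.50 = £3593.50.
Claim 4 (£2900): deductible met; 50% of £2900 = £1450. Patient owes £1450 (running OOP £6744.50). Insurer: £2900 − £1450 = £1450.
Claim 5 (£6050): deductible met; 50% of £6050 = £3025. Adding that to £6744.50 gives £9769.50, past the £7100 cap; patient pays only £7100 − £6744.50 = £355.50. Insurer: £6050 − £355.50 = £5694.50.

£5694.50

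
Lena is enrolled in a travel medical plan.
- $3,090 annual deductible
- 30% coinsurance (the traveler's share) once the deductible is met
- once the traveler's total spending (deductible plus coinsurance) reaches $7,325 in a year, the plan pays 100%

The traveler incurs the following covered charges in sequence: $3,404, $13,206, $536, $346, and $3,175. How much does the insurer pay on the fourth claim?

$327.80

#1 ($3,404): $3,090 finishes the deductible; $314 goes to coinsurance; 30% of $314 = $94.20. Traveler pays $3,184.20; OOP now $3,184.20. Plan pays $3,404 − $3,184.20 = $219.80.
#2 ($13,206): 30% coinsurance on $13,206 = $3,961.80. Cost to traveler: $3,961.80. OOP to date $7,146. Insurer: $13,206 − $3,961.80 = $9,244.20.
#3 ($536): deductible already satisfied, so traveler's share is 30% × $536 = $160.80. Traveler owes $160.80 (running OOP $7,306.80). Insurer: $536 − $160.80 = $375.20.
#4 ($346): 30% coinsurance on $346 = $103.80. OOP would hit $7,410.60 > $7,325, so the cap limits the traveler to $7,325 − $7,306.80 = $18.20. Insurer: $346 − $18.20 = $327.80.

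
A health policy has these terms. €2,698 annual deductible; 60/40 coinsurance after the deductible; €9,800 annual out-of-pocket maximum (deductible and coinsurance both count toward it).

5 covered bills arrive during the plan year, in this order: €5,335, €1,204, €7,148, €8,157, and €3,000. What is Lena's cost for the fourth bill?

€2,706.40

Claim 1 (€5,335): €2,698 finishes the deductible; €2,637 goes to coinsurance; 40% of €2,637 = €1,054.80. Patient owes €3,752.80 (running OOP €3,752.80).
Claim 2 (€1,204): 40% coinsurance on €1,204 = €481.60. Patient owes €481.60 (running OOP €4,234.40).
Claim 3 (€7,148): deductible met; 40% of €7,148 = €2,859.20. Cost to patient: €2,859.20. OOP to date €7,093.60.
Claim 4 (€8,157): deductible met; 40% of €8,157 = €3,262.80. OOP would hit €10,356.40 > €9,800, so the cap limits the patient to €9,800 − €7,093.60 = €2,706.40.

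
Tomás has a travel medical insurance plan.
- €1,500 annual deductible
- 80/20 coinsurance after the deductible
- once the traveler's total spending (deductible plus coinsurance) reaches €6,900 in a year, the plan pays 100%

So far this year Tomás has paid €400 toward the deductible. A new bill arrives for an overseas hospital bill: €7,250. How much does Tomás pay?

Remaining deductible: €1,500 − €400 = €1,100.
That leaves €7,250 − €1,100 = €6,150 for coinsurance.
Coinsurance: €6,150 × 20% = €1,230.
So the traveler owes €1,100 + €1,230 = €2,330 before any cap.
Cumulative spending €400 + €2,330 = €2,730 stays under the €6,900 maximum.

€2,330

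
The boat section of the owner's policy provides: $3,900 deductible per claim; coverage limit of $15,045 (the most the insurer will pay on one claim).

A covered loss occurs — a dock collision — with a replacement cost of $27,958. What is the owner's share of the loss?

$12,913

Less the $3,900 deductible: $27,958 − $3,900 = $24,058.
Since $24,058 > $15,045, the payout is capped at $15,045.
Owner's share is the uncovered remainder: $27,958 − $15,045 = $12,913.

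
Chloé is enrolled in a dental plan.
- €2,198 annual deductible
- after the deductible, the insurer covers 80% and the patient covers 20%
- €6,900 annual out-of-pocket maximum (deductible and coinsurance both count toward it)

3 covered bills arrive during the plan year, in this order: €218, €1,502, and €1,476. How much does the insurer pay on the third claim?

€798.40

Bill 1, €218: entire amount goes to the deductible. Patient owes €218 (running OOP €218). Plan pays €218 − €218 = €0.
Bill 2, €1,502: entire amount goes to the deductible. Patient owes €1,502 (running OOP €1,720). Plan pays €1,502 − €1,502 = €0.
Bill 3, €1,476: deductible takes €478, €998 remains; patient's 20% is €199.60. Patient pays €677.60; OOP now €2,397.60. Plan pays €1,476 − €677.60 = €798.40.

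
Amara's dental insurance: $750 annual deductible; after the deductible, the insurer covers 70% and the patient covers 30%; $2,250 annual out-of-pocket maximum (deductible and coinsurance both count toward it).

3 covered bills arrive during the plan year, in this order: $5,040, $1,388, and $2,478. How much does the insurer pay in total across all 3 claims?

#1 ($5,040): deductible takes $750, $4,290 remains; patient's 30% is $1,287. Cost to patient: $2,037. OOP to date $2,037. Plan pays $5,040 − $2,037 = $3,003.
#2 ($1,388): deductible met; 30% of $1,388 = $416.40. That would push OOP to $2,453.40, over the $2,250 cap, so patient pays $2,250 − $2,037 = $213. Insurer: $1,388 − $213 = $1,175.
#3 ($2,478): deductible already satisfied, so patient's share is 30% × $2,478 = $743.40. Adding that to $2,250 gives $2,993.40, past the $2,250 cap; patient pays only $2,250 − $2,250 = $0. Insurer: $2,478 − $0 = $2,478.
Insurer total: $3,003 + $1,175 + $2,478 = $6,656.

$6,656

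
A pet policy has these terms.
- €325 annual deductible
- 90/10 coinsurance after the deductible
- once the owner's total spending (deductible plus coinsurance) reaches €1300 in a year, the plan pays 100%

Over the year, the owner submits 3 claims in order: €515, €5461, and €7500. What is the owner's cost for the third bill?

€409.90

Claim 1 — €515: deductible takes €325, €190 remains; 10% of €190 = €19. Owner pays €344; OOP now €344.
Claim 2 — €5461: deductible met; 10% of €5461 = €546.10. Cost to owner: €546.10. OOP to date €890.10.
Claim 3 — €7500: deductible already satisfied, so owner's share is 10% × €7500 = €750. Adding that to €890.10 gives €1640.10, past the €1300 cap; owner pays only €1300 − €890.10 = €409.90.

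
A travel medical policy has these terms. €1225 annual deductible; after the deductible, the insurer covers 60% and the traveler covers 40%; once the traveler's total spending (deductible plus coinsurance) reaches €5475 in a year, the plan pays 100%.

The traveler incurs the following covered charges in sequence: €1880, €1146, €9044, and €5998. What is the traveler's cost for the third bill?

€3529.60

Bill 1, €1880: €1225 finishes the deductible; €655 goes to coinsurance; coinsurance €655 × 40% = €262. Cost to traveler: €1487. OOP to date €1487.
Bill 2, €1146: 40% coinsurance on €1146 = €458.40. Traveler owes €458.40 (running OOP €1945.40).
Bill 3, €9044: 40% coinsurance on €9044 = €3617.60. Adding that to €1945.40 gives €5563, past the €5475 cap; traveler pays only €5475 − €1945.40 = €3529.60.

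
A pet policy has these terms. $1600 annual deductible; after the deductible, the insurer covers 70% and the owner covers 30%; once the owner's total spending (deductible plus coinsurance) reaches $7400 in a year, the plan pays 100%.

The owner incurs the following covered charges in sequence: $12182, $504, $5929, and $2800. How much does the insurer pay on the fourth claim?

Bill 1, $12182: $1600 finishes the deductible; $10582 goes to coinsurance; owner's 30% is $3174.60. Cost to owner: $4774.60. OOP to date $4774.60. Plan pays $12182 − $4774.60 = $7407.40.
Bill 2, $504: deductible already satisfied, so owner's share is 30% × $504 = $151.20. Cost to owner: $151.20. OOP to date $4925.80. Insurer: $504 − $151.20 = $352.80.
Bill 3, $5929: 30% coinsurance on $5929 = $1778.70. Owner owes $1778.70 (running OOP $6704.50). Plan pays $5929 − $1778.70 = $4150.30.
Bill 4, $2800: deductible already satisfied, so owner's share is 30% × $2800 = $840. Adding that to $6704.50 gives $7544.50, past the $7400 cap; owner pays only $7400 − $6704.50 = $695.50. Insurer: $2800 − $695.50 = $2104.50.

$2104.50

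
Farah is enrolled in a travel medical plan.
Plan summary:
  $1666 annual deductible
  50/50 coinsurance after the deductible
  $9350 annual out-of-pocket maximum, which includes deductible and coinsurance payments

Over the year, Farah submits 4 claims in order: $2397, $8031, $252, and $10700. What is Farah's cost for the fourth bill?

$3177

Bill 1, $2397: deductible takes $1666, $731 remains; 50% of $731 = $365.50. Traveler pays $2031.50; OOP now $2031.50.
Bill 2, $8031: deductible already satisfied, so traveler's share is 50% × $8031 = $4015.50. Traveler pays $4015.50; OOP now $6047.
Bill 3, $252: 50% coinsurance on $252 = $126. Cost to traveler: $126. OOP to date $6173.
Bill 4, $10700: deductible met; 50% of $10700 = $5350. That would push OOP to $11523, over the $9350 cap, so traveler pays $9350 − $6173 = $3177.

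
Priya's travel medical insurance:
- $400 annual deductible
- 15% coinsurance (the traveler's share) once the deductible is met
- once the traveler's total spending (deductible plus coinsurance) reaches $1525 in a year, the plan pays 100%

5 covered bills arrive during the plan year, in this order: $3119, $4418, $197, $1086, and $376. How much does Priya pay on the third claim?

$29.55

Bill 1, $3119: $400 to deductible, leaving $2719; traveler's 15% is $407.85. Cost to traveler: $807.85. OOP to date $807.85.
Bill 2, $4418: deductible already satisfied, so traveler's share is 15% × $4418 = $662.70. Cost to traveler: $662.70. OOP to date $1470.55.
Bill 3, $197: deductible met; 15% of $197 = $29.55. Traveler owes $29.55 (running OOP $1500.10).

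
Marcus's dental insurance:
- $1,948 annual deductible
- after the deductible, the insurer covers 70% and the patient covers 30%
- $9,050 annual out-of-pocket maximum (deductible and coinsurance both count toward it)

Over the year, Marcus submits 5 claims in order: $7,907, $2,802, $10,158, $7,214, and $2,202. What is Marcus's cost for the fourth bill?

Bill 1, $7,907: deductible takes $1,948, $5,959 remains; coinsurance $5,959 × 30% = $1,787.70. Patient pays $3,735.70; OOP now $3,735.70.
Bill 2, $2,802: 30% coinsurance on $2,802 = $840.60. Patient pays $840.60; OOP now $4,576.30.
Bill 3, $10,158: deductible already satisfied, so patient's share is 30% × $10,158 = $3,047.40. Cost to patient: $3,047.40. OOP to date $7,623.70.
Bill 4, $7,214: deductible already satisfied, so patient's share is 30% × $7,214 = $2,164.20. That would push OOP to $9,787.90, over the $9,050 cap, so patient pays $9,050 − $7,623.70 = $1,426.30.

$1,426.30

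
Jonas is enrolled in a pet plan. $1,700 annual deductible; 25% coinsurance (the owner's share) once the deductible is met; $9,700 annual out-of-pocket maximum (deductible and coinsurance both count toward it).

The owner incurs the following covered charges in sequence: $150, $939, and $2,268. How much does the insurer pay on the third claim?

Bill 1, $150: all of it applies to the deductible. Owner pays $150; OOP now $150. Insurer: $150 − $150 = $0.
Bill 2, $939: entire amount goes to the deductible. Cost to owner: $939. OOP to date $1,089. Insurer: $939 − $939 = $0.
Bill 3, $2,268: $611 finishes the deductible; $1,657 goes to coinsurance; owner's 25% is $414.25. Owner owes $1,025.25 (running OOP $2,114.25). Insurer: $2,268 − $1,025.25 = $1,242.75.

$1,242.75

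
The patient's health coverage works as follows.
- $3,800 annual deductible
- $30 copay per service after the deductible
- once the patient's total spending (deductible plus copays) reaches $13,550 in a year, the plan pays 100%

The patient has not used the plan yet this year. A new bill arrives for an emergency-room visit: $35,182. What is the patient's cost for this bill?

$3,830

Deductible not yet touched, so the first $3,800 of the bill goes to the deductible.
After the $3,800 deductible portion, $35,182 − $3,800 = $31,382 is subject to the copay.
Copay on this service: $30.
Patient responsibility before any cap: $3,800 + $30 = $3,830.
Total out-of-pocket so far would be $0 + $3,830 = $3,830, below the $13,550 cap — no reduction.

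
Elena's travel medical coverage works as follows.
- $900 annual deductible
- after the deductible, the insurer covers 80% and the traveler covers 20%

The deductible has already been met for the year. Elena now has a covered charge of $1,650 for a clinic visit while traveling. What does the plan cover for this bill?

$1,320

With the deductible met, the entire $1,650 is subject to coinsurance.
20% of $1,650 = $330 falls to the traveler.
Insurer pays the balance: $1,650 − $330 = $1,320.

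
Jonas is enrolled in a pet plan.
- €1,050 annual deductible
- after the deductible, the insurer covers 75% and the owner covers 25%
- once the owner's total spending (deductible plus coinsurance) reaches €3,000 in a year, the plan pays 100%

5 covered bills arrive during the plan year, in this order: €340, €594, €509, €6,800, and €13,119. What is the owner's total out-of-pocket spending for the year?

#1 (€340): entire amount goes to the deductible. Owner owes €340 (running OOP €340).
#2 (€594): all of it applies to the deductible. Owner owes €594 (running OOP €934).
#3 (€509): €116 to deductible, leaving €393; coinsurance €393 × 25% = €98.25. Owner owes €214.25 (running OOP €1,148.25).
#4 (€6,800): deductible already satisfied, so owner's share is 25% × €6,800 = €1,700. Owner owes €1,700 (running OOP €2,848.25).
#5 (€13,119): deductible already satisfied, so owner's share is 25% × €13,119 = €3,279.75. OOP would hit €6,128 > €3,000, so the cap limits the owner to €3,000 − €2,848.25 = €151.75.
Summing the owner's payments: €340 + €594 + €214.25 + €1,700 + €151.75 = €3,000.

€3,000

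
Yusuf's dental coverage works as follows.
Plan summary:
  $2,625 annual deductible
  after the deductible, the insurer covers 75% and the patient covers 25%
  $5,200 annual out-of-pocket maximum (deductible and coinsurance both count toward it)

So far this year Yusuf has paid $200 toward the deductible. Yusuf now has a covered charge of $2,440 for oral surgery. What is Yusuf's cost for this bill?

$200 of the $2,625 deductible is already met, leaving $2,425.
After the $2,425 deductible portion, $2,440 − $2,425 = $15 is subject to coinsurance.
Patient's 25% share of $15 is $3.75.
That puts the patient's cost at $2,425 + $3.75 = $2,428.75 before any cap.
Cumulative spending $200 + $2,428.75 = $2,628.75 stays under the $5,200 maximum.

$2,428.75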